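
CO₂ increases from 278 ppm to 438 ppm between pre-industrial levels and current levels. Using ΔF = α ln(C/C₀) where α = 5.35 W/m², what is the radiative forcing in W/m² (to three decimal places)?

CO₂: 5.35 × ln(438/278) = 5.35 × ln(1.57554) = 5.35 × 0.45460 = 2.4321 W/m².

ΔF = 2.432 W/m²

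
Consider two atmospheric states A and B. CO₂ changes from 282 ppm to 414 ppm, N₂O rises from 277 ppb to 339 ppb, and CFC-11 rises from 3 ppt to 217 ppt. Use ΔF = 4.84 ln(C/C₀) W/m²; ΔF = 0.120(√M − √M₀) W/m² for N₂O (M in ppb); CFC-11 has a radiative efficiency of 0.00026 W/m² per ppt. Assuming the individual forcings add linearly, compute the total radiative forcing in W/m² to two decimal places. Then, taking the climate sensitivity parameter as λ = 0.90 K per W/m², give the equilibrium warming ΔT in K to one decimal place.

CO₂: 4.84 × ln(414/282) = 4.84 × ln(1.46809) = 4.84 × 0.38396 = 1.8584 W/m².
N₂O: 0.120 × (√339 − √277) = 0.120 × (18.4120 − 16.6433) = 0.120 × 1.7687 = 0.2122 W/m².
CFC-11: ΔF = 0.00026 × (217 − 3) = 0.00026 × 214 = 0.0556 W/m².
Total ΔF = 1.8584 + 0.2122 + 0.0556 = 2.1262 W/m².
ΔT = λ ΔF = 0.90 × 2.13 = 1.9170 K.

ΔF = 2.13 W/m²; ΔT = 1.9 K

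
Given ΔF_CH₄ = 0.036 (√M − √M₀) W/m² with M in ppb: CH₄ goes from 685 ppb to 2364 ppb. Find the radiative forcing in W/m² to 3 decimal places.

CH₄: 0.036 × (√2364 − √685) = 0.036 × (48.6210 − 26.1725) = 0.036 × 22.4485 = 0.8081 W/m².

ΔF = 0.808 W/m²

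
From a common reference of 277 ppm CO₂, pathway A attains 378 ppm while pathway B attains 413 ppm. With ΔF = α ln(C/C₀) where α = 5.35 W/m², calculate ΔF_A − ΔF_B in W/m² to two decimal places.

ΔF_A = 5.35 ln(378/277) = 5.35 × 0.31088 = 1.6632 W/m².
ΔF_B = 5.35 ln(413/277) = 5.35 × 0.39943 = 2.1370 W/m².
Difference: 1.6632 − 2.1370 = -0.4738 W/m².

ΔF_A − ΔF_B = -0.47 W/m²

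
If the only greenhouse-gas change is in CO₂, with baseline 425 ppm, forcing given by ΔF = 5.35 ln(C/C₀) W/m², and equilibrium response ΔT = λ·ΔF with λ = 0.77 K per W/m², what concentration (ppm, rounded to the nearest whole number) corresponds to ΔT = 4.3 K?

Required forcing: ΔF = ΔT/λ = 4.3/0.77 = 5.5844 W/m².
Then ln(C/425) = ΔF/5.35 = 5.5844/5.35 = 1.04381.
So C = 425 × e^1.04381 = 425 × 2.84002 = 1207.01 ppm.

C ≈ 1207 ppm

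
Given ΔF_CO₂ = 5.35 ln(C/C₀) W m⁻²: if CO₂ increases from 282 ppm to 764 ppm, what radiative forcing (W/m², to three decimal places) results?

ΔF = 5.332 W/m²

CO₂ absorption bands are partially saturated, so forcing scales with the logarithm of the concentration ratio.
CO₂: 5.35 × ln(764/282) = 5.35 × ln(2.70922) = 5.35 × 0.99666 = 5.3321 W/m².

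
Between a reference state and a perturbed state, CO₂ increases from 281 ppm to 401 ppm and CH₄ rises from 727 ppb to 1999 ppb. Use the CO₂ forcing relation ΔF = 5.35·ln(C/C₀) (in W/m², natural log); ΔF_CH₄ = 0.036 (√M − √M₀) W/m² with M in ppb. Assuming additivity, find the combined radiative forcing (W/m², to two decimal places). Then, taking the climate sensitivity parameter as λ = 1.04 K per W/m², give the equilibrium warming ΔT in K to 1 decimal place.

ΔF = 2.54 W/m²; ΔT = 2.6 K

CO₂: 5.35 × ln(401/281) = 5.35 × ln(1.42705) = 5.35 × 0.35561 = 1.9025 W/m².
CH₄: 0.036 × (√1999 − √727) = 0.036 × (44.7102 − 26.9629) = 0.036 × 17.7473 = 0.6389 W/m².
Total ΔF = 1.9025 + 0.6389 = 2.5414 W/m².
ΔT = λ ΔF = 1.04 × 2.54 = 2.6416 K.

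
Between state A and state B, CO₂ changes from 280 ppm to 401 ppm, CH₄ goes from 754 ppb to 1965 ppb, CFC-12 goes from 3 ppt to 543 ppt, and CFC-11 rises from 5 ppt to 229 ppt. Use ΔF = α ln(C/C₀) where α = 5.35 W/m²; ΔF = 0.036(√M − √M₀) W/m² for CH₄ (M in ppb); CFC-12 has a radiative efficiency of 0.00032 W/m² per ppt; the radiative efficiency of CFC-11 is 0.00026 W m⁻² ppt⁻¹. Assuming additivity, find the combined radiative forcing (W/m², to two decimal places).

CO₂: 5.35 × ln(401/280) = 5.35 × ln(1.43214) = 5.35 × 0.35917 = 1.9216 W/m².
CH₄: 0.036 × (√1965 − √754) = 0.036 × (44.3283 − 27.4591) = 0.036 × 16.8692 = 0.6073 W/m².
CFC-12: ΔF = 0.00032 × (543 − 3) = 0.00032 × 540 = 0.1728 W/m².
CFC-11: ΔF = 0.00026 × (229 − 5) = 0.00026 × 224 = 0.0582 W/m².
Total ΔF = 1.9216 + 0.6073 + 0.1728 + 0.0582 = 2.7599 W/m².

ΔF = 2.76 W/m²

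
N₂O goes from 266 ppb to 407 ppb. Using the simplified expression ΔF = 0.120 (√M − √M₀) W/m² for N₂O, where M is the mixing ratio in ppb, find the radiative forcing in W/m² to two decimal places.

N₂O: 0.120 × (√407 − √266) = 0.120 × (20.1742 − 16.3095) = 0.120 × 3.8647 = 0.4638 W/m².

ΔF = 0.46 W/m²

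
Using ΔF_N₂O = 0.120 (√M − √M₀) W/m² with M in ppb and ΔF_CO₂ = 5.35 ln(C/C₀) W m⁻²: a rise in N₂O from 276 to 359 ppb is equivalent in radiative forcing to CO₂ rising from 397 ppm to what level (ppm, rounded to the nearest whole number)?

N₂O forcing: 0.120 × (√359 − √276) = 0.120 × (18.9473 − 16.6132) = 0.120 × 2.3341 = 0.28009 W/m².
Set 5.35 ln(C/397) = 0.28009: ln(C/397) = 0.28009/5.35 = 0.05235, so C = 397 × e^0.05235 = 397 × 1.05374 = 418.33 ppm.

C ≈ 418 ppm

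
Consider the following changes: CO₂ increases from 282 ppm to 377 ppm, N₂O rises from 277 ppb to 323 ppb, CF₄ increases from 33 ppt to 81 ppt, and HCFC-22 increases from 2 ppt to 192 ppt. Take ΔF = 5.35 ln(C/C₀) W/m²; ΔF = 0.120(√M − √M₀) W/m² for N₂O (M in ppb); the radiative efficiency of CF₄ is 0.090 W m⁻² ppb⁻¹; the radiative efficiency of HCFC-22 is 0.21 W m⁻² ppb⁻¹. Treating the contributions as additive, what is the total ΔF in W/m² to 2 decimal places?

ΔF = 1.76 W/m²

CO₂: 5.35 × ln(377/282) = 5.35 × ln(1.33688) = 5.35 × 0.29034 = 1.5533 W/m².
N₂O: 0.120 × (√323 − √277) = 0.120 × (17.9722 − 16.6433) = 0.120 × 1.3289 = 0.1595 W/m².
CF₄: Δ = 81 − 33 = 48 ppt = 0.048 ppb; ΔF = 0.090 × 0.048 = 0.0043 W/m².
HCFC-22: Δ = 192 − 2 = 190 ppt = 0.190 ppb; ΔF = 0.21 × 0.190 = 0.0399 W/m².
Total ΔF = 1.5533 + 0.1595 + 0.0043 + 0.0399 = 1.7570 W/m².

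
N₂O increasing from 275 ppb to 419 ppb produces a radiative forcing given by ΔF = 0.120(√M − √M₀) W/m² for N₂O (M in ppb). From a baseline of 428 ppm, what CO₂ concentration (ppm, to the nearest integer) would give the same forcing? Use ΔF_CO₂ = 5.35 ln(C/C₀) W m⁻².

C ≈ 467 ppm

N₂O forcing: 0.120 × (√419 − √275) = 0.120 × (20.4695 − 16.5831) = 0.120 × 3.8864 = 0.46637 W/m².
Set 5.35 ln(C/428) = 0.46637: ln(C/428) = 0.46637/5.35 = 0.08717, so C = 428 × e^0.08717 = 428 × 1.09108 = 466.98 ppm.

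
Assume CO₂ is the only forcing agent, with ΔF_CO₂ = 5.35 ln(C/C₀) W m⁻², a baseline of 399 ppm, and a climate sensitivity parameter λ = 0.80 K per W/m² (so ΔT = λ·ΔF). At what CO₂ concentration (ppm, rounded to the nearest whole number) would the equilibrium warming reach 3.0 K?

Required forcing: ΔF = ΔT/λ = 3.0/0.80 = 3.7500 W/m².
Then ln(C/399) = ΔF/5.35 = 3.7500/5.35 = 0.70093.
So C = 399 × e^0.70093 = 399 × 2.01563 = 804.24 ppm.

C ≈ 804 ppm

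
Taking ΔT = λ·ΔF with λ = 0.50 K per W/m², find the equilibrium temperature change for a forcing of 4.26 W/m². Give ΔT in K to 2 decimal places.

ΔT = 2.13 K

ΔT = λ ΔF = 0.50 × 4.26 = 2.1300 K.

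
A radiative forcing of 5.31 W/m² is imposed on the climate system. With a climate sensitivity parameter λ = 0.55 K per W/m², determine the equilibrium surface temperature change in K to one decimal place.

ΔT = 2.9 K

ΔT = λ ΔF = 0.55 × 5.31 = 2.9205 K.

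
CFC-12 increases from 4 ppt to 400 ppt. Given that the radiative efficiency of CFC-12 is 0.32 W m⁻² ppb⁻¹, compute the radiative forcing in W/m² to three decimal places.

ΔF = 0.127 W/m²

CFC-12: Δ = 400 − 4 = 396 ppt = 0.396 ppb; ΔF = 0.32 × 0.396 = 0.1267 W/m².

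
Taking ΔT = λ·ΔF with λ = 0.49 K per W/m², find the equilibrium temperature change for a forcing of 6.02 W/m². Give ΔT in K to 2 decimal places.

ΔT = λ ΔF = 0.49 × 6.02 = 2.9498 K.

ΔT = 2.95 K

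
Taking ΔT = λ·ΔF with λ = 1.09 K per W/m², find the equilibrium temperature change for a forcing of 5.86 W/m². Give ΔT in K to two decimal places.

ΔT = λ ΔF = 1.09 × 5.86 = 6.3874 K.

ΔT = 6.39 K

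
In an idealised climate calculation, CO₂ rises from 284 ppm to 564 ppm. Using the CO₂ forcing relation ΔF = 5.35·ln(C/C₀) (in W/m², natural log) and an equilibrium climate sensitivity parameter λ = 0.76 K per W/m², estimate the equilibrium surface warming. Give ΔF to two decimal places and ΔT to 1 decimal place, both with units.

ΔF = 3.67 W/m²; ΔT = 2.8 K

CO₂: 5.35 × ln(564/284) = 5.35 × ln(1.98592) = 5.35 × 0.68608 = 3.6705 W/m².
ΔT = λ ΔF = 0.76 × 3.67 = 2.7892 K.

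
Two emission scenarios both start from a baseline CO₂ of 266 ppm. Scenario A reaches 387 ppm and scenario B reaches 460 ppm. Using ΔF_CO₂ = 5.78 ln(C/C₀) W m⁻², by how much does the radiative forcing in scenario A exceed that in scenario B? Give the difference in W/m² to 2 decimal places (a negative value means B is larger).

ΔF_A = 5.78 ln(387/266) = 5.78 × 0.37493 = 2.1671 W/m².
ΔF_B = 5.78 ln(460/266) = 5.78 × 0.54773 = 3.1659 W/m².
Difference: 2.1671 − 3.1659 = -0.9988 W/m².
(Equivalently, ΔF_A − ΔF_B = 5.78 ln(387/460) = 5.78 × -0.17280 = -0.9988 W/m².)

ΔF_A − ΔF_B = -1.00 W/m²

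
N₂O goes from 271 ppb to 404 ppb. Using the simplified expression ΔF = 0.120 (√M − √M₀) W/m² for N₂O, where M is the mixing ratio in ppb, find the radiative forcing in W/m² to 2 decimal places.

N₂O: 0.120 × (√404 − √271) = 0.120 × (20.0998 − 16.4621) = 0.120 × 3.6377 = 0.4365 W/m².

ΔF = 0.44 W/m²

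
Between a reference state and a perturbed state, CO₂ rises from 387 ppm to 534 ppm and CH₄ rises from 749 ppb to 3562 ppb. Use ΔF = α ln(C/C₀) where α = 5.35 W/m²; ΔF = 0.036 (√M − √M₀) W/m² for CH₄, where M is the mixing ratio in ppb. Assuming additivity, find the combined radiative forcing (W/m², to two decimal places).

ΔF = 2.89 W/m²

CO₂: 5.35 × ln(534/387) = 5.35 × ln(1.37984) = 5.35 × 0.32197 = 1.7225 W/m².
CH₄: 0.036 × (√3562 − √749) = 0.036 × (59.6825 − 27.3679) = 0.036 × 32.3146 = 1.1633 W/m².
Total ΔF = 1.7225 + 1.1633 = 2.8858 W/m².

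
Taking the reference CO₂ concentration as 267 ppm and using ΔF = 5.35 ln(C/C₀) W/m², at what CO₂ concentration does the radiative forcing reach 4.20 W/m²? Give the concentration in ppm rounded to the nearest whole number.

C ≈ 585 ppm

Set 5.35 ln(C/267) = 4.20, so ln(C/267) = 4.20/5.35 = 0.78505.
Then C/267 = e^0.78505 = 2.19252, giving C = 267 × 2.19252 = 585.40 ppm.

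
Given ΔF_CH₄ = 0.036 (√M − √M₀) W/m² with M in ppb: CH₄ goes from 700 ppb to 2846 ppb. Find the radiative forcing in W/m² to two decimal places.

CH₄: 0.036 × (√2846 − √700) = 0.036 × (53.3479 − 26.4575) = 0.036 × 26.8904 = 0.9681 W/m².

ΔF = 0.97 W/m²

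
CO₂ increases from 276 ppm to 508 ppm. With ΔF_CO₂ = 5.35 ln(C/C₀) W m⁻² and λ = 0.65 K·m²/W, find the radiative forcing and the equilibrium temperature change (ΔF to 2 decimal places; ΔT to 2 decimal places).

CO₂: 5.35 × ln(508/276) = 5.35 × ln(1.84058) = 5.35 × 0.61008 = 3.2639 W/m².
ΔT = λ ΔF = 0.65 × 3.26 = 2.1190 K.

ΔF = 3.26 W/m²; ΔT = 2.12 K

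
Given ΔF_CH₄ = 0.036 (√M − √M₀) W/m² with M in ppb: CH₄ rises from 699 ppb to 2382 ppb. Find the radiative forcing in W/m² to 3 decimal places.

ΔF = 0.805 W/m²

CH₄: 0.036 × (√2382 − √699) = 0.036 × (48.8057 − 26.4386) = 0.036 × 22.3671 = 0.8052 W/m².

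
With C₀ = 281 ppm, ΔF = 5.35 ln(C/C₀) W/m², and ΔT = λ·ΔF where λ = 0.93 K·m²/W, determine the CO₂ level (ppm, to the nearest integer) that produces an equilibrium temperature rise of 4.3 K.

Required forcing: ΔF = ΔT/λ = 4.3/0.93 = 4.6237 W/m².
Then ln(C/281) = ΔF/5.35 = 4.6237/5.35 = 0.86424.
So C = 281 × e^0.86424 = 281 × 2.37320 = 666.87 ppm.

C ≈ 667 ppm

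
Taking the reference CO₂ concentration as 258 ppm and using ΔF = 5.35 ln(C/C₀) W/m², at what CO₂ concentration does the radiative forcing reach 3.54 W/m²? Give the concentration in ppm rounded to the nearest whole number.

C ≈ 500 ppm

Set 5.35 ln(C/258) = 3.54, so ln(C/258) = 3.54/5.35 = 0.66168.
Then C/258 = e^0.66168 = 1.93805, giving C = 258 × 1.93805 = 500.02 ppm.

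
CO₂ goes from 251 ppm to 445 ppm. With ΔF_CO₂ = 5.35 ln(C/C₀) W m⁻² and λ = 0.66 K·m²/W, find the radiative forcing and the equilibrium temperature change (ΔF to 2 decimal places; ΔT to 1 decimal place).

CO₂: 5.35 × ln(445/251) = 5.35 × ln(1.77291) = 5.35 × 0.57262 = 3.0635 W/m².
ΔT = λ ΔF = 0.66 × 3.06 = 2.0196 K.

ΔF = 3.06 W/m²; ΔT = 2.0 K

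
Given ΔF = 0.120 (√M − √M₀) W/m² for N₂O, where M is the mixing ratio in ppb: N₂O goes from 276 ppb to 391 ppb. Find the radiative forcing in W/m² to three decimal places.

ΔF = 0.379 W/m²

N₂O: 0.120 × (√391 − √276) = 0.120 × (19.7737 − 16.6132) = 0.120 × 3.1605 = 0.3793 W/m².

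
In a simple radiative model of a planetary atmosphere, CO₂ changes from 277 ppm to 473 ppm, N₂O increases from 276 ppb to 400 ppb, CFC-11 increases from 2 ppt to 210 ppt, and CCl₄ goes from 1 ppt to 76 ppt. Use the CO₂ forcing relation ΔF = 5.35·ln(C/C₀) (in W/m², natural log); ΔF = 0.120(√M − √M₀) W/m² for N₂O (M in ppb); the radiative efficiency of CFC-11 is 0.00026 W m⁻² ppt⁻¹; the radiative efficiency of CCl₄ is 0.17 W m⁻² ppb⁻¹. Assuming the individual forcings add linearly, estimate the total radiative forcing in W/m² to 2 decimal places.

CO₂: 5.35 × ln(473/277) = 5.35 × ln(1.70758) = 5.35 × 0.53508 = 2.8627 W/m².
N₂O: 0.120 × (√400 − √276) = 0.120 × (20.0000 − 16.6132) = 0.120 × 3.3868 = 0.4064 W/m².
CFC-11: ΔF = 0.00026 × (210 − 2) = 0.00026 × 208 = 0.0541 W/m².
CCl₄: Δ = 76 − 1 = 75 ppt = 0.075 ppb; ΔF = 0.17 × 0.075 = 0.0128 W/m².
Total ΔF = 2.8627 + 0.4064 + 0.0541 + 0.0128 = 3.3360 W/m².

ΔF = 3.34 W/m²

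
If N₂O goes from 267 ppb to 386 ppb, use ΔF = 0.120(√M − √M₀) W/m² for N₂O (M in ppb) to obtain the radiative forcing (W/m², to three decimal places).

ΔF = 0.397 W/m²

N₂O: 0.120 × (√386 − √267) = 0.120 × (19.6469 − 16.3401) = 0.120 × 3.3068 = 0.3968 W/m².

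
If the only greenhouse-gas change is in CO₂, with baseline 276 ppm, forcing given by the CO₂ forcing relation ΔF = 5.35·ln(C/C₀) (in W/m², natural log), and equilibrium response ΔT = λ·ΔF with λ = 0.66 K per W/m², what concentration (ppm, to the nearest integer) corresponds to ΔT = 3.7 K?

C ≈ 787 ppm

Required forcing: ΔF = ΔT/λ = 3.7/0.66 = 5.6061 W/m².
Then ln(C/276) = ΔF/5.35 = 5.6061/5.35 = 1.04787.
So C = 276 × e^1.04787 = 276 × 2.85157 = 787.03 ppm.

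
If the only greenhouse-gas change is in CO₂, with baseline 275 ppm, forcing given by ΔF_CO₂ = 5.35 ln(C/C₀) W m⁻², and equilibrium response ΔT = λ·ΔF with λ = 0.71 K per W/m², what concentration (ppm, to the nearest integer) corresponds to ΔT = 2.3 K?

Required forcing: ΔF = ΔT/λ = 2.3/0.71 = 3.2394 W/m².
Then ln(C/275) = ΔF/5.35 = 3.2394/5.35 = 0.60550.
So C = 275 × e^0.60550 = 275 × 1.83217 = 503.85 ppm.

C ≈ 504 ppm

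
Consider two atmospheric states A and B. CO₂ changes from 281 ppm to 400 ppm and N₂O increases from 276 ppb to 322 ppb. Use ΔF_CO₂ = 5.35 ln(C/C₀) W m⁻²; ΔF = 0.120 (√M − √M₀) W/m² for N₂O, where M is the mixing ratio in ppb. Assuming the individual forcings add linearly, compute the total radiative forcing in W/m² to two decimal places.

CO₂: 5.35 × ln(400/281) = 5.35 × ln(1.42349) = 5.35 × 0.35311 = 1.8891 W/m².
N₂O: 0.120 × (√322 − √276) = 0.120 × (17.9444 − 16.6132) = 0.120 × 1.3312 = 0.1597 W/m².
Total ΔF = 1.8891 + 0.1597 = 2.0488 W/m².

ΔF = 2.05 W/m²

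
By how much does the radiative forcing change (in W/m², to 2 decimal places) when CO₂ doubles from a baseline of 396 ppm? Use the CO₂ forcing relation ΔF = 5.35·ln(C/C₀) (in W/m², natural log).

ΔF = 3.71 W/m²

Because the forcing depends only on the ratio C/C₀, the initial concentration does not enter.
ΔF = 5.35 × ln(2) = 5.35 × 0.69315 = 3.7084 W/m².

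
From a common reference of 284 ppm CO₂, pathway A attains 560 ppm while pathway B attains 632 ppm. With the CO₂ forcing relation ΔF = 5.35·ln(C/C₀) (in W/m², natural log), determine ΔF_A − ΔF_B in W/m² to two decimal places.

ΔF_A = 5.35 ln(560/284) = 5.35 × 0.67896 = 3.6324 W/m².
ΔF_B = 5.35 ln(632/284) = 5.35 × 0.79992 = 4.2796 W/m².
Difference: 3.6324 − 4.2796 = -0.6472 W/m².

ΔF_A − ΔF_B = -0.65 W/m²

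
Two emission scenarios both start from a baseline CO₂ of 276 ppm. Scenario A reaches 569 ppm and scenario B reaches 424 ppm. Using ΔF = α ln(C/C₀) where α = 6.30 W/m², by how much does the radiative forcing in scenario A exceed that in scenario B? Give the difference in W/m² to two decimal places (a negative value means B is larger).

ΔF_A = 6.30 ln(569/276) = 6.30 × 0.72348 = 4.5579 W/m².
ΔF_B = 6.30 ln(424/276) = 6.30 × 0.42933 = 2.7048 W/m².
Difference: 4.5579 − 2.7048 = 1.8531 W/m².
(Equivalently, ΔF_A − ΔF_B = 6.30 ln(569/424) = 6.30 × 0.29415 = 1.8531 W/m².)

ΔF_A − ΔF_B = 1.85 W/m²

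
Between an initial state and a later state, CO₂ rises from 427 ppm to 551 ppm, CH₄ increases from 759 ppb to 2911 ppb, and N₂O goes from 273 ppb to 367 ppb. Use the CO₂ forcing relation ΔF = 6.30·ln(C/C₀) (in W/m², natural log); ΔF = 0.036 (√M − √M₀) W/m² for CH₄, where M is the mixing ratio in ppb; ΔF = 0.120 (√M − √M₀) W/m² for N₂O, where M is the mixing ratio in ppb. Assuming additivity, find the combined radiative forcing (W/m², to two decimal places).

CO₂: 6.30 × ln(551/427) = 6.30 × ln(1.29040) = 6.30 × 0.25495 = 1.6062 W/m².
CH₄: 0.036 × (√2911 − √759) = 0.036 × (53.9537 − 27.5500) = 0.036 × 26.4037 = 0.9505 W/m².
N₂O: 0.120 × (√367 − √273) = 0.120 × (19.1572 − 16.5227) = 0.120 × 2.6345 = 0.3161 W/m².
Total ΔF = 1.6062 + 0.9505 + 0.3161 = 2.8728 W/m².

ΔF = 2.87 W/m²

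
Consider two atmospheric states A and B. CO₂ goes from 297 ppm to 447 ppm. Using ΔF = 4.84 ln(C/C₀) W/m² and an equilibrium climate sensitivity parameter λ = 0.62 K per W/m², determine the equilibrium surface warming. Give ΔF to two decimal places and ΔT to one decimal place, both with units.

ΔF = 1.98 W/m²; ΔT = 1.2 K

CO₂: 4.84 × ln(447/297) = 4.84 × ln(1.50505) = 4.84 × 0.40883 = 1.9787 W/m².
ΔT = λ ΔF = 0.62 × 1.98 = 1.2276 K.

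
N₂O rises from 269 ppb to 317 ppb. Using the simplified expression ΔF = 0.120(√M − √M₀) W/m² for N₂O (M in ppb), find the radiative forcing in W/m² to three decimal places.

ΔF = 0.168 W/m²

N₂O: 0.120 × (√317 − √269) = 0.120 × (17.8045 − 16.4012) = 0.120 × 1.4033 = 0.1684 W/m².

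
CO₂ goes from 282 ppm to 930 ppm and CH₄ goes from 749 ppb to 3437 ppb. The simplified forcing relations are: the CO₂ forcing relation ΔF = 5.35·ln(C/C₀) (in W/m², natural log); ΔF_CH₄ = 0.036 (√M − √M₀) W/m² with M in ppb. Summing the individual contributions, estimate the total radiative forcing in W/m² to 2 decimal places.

CO₂: 5.35 × ln(930/282) = 5.35 × ln(3.29787) = 5.35 × 1.19328 = 6.3840 W/m².
CH₄: 0.036 × (√3437 − √749) = 0.036 × (58.6259 − 27.3679) = 0.036 × 31.2580 = 1.1253 W/m².
Total ΔF = 6.3840 + 1.1253 = 7.5093 W/m².

ΔF = 7.51 W/m²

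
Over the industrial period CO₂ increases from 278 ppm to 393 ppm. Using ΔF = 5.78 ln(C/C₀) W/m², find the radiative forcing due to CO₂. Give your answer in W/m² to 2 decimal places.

CO₂: 5.78 × ln(393/278) = 5.78 × ln(1.41367) = 5.78 × 0.34619 = 2.0010 W/m².

ΔF = 2.00 W/m²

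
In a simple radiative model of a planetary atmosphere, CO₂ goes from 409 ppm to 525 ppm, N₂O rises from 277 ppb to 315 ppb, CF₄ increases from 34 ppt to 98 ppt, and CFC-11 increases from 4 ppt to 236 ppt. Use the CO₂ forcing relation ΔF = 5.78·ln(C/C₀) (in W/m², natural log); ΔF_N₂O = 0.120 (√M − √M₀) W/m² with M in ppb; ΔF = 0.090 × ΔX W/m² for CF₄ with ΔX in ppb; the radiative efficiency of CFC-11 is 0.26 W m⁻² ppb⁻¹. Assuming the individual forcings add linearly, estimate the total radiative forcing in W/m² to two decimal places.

CO₂: 5.78 × ln(525/409) = 5.78 × ln(1.28362) = 5.78 × 0.24968 = 1.4432 W/m².
N₂O: 0.120 × (√315 − √277) = 0.120 × (17.7482 − 16.6433) = 0.120 × 1.1049 = 0.1326 W/m².
CF₄: Δ = 98 − 34 = 64 ppt = 0.064 ppb; ΔF = 0.090 × 0.064 = 0.0058 W/m².
CFC-11: Δ = 236 − 4 = 232 ppt = 0.232 ppb; ΔF = 0.26 × 0.232 = 0.0603 W/m².
Total ΔF = 1.4432 + 0.1326 + 0.0058 + 0.0603 = 1.6419 W/m².

ΔF = 1.64 W/m²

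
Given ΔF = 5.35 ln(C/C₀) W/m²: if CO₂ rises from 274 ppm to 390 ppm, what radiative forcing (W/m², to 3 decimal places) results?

CO₂: 5.35 × ln(390/274) = 5.35 × ln(1.42336) = 5.35 × 0.35302 = 1.8887 W/m².

ΔF = 1.889 W/m²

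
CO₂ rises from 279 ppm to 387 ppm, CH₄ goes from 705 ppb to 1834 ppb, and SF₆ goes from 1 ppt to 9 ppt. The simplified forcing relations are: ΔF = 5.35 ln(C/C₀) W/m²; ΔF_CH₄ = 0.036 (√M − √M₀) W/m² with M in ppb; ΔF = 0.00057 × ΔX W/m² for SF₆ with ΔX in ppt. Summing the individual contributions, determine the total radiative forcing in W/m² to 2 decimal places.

ΔF = 2.34 W/m²

CO₂: 5.35 × ln(387/279) = 5.35 × ln(1.38710) = 5.35 × 0.32722 = 1.7506 W/m².
CH₄: 0.036 × (√1834 − √705) = 0.036 × (42.8252 − 26.5518) = 0.036 × 16.2734 = 0.5858 W/m².
SF₆: ΔF = 0.00057 × (9 − 1) = 0.00057 × 8 = 0.0046 W/m².
Total ΔF = 1.7506 + 0.5858 + 0.0046 = 2.3410 W/m².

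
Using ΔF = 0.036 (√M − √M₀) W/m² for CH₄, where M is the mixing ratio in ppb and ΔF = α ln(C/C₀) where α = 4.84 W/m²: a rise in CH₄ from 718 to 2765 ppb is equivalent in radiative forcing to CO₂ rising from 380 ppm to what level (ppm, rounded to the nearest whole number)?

C ≈ 460 ppm

CH₄ forcing: 0.036 × (√2765 − √718) = 0.036 × (52.5833 − 26.7955) = 0.036 × 25.7878 = 0.92836 W/m².
Set 4.84 ln(C/380) = 0.92836: ln(C/380) = 0.92836/4.84 = 0.19181, so C = 380 × e^0.19181 = 380 × 1.21144 = 460.35 ppm.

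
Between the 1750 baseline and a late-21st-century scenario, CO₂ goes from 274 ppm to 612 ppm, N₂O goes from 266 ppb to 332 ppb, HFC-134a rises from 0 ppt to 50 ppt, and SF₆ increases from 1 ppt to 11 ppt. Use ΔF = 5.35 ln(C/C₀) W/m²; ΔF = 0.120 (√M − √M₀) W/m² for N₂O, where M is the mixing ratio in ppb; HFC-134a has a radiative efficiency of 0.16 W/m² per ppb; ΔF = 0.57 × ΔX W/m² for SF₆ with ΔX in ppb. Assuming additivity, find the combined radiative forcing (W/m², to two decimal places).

CO₂: 5.35 × ln(612/274) = 5.35 × ln(2.23358) = 5.35 × 0.80361 = 4.2993 W/m².
N₂O: 0.120 × (√332 − √266) = 0.120 × (18.2209 − 16.3095) = 0.120 × 1.9114 = 0.2294 W/m².
HFC-134a: Δ = 50 − 0 = 50 ppt = 0.050 ppb; ΔF = 0.16 × 0.050 = 0.0080 W/m².
SF₆: Δ = 11 − 1 = 10 ppt = 0.010 ppb; ΔF = 0.57 × 0.010 = 0.0057 W/m².
Total ΔF = 4.2993 + 0.2294 + 0.0080 + 0.0057 = 4.5424 W/m².

ΔF = 4.54 W/m²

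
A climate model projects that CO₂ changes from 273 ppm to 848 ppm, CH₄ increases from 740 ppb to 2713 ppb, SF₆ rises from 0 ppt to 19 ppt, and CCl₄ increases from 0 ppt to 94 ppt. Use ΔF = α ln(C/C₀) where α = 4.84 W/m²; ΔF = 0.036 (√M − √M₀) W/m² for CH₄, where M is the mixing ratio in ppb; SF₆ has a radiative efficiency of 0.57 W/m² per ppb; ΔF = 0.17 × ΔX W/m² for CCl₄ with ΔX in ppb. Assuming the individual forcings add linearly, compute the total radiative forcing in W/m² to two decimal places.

CO₂: 4.84 × ln(848/273) = 4.84 × ln(3.10623) = 4.84 × 1.13341 = 5.4857 W/m².
CH₄: 0.036 × (√2713 − √740) = 0.036 × (52.0865 − 27.2029) = 0.036 × 24.8836 = 0.8958 W/m².
SF₆: Δ = 19 − 0 = 19 ppt = 0.019 ppb; ΔF = 0.57 × 0.019 = 0.0108 W/m².
CCl₄: Δ = 94 − 0 = 94 ppt = 0.094 ppb; ΔF = 0.17 × 0.094 = 0.0160 W/m².
Total ΔF = 5.4857 + 0.8958 + 0.0108 + 0.0160 = 6.4083 W/m².

ΔF = 6.41 W/m²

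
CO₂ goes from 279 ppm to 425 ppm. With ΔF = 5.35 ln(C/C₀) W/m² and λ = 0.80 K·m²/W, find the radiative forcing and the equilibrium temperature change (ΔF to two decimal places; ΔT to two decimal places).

CO₂: 5.35 × ln(425/279) = 5.35 × ln(1.52330) = 5.35 × 0.42088 = 2.2517 W/m².
ΔT = λ ΔF = 0.80 × 2.25 = 1.8000 K.

ΔF = 2.25 W/m²; ΔT = 1.80 K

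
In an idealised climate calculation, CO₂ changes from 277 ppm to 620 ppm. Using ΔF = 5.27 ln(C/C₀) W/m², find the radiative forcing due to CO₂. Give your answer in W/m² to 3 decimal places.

CO₂: 5.27 × ln(620/277) = 5.27 × ln(2.23827) = 5.27 × 0.80570 = 4.2460 W/m².

ΔF = 4.246 W/m²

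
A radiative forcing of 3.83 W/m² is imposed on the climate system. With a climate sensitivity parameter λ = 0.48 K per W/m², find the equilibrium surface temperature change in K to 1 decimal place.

ΔT = λ ΔF = 0.48 × 3.83 = 1.8384 K.

ΔT = 1.8 K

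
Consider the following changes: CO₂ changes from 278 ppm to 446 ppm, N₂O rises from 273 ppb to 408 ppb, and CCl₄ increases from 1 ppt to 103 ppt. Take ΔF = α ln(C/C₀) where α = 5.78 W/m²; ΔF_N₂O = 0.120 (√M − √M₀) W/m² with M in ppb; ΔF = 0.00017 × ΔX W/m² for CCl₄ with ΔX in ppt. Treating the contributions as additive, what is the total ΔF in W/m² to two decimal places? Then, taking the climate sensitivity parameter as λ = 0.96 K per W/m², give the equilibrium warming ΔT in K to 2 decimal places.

ΔF = 3.19 W/m²; ΔT = 3.06 K

CO₂: 5.78 × ln(446/278) = 5.78 × ln(1.60432) = 5.78 × 0.47270 = 2.7322 W/m².
N₂O: 0.120 × (√408 − √273) = 0.120 × (20.1990 − 16.5227) = 0.120 × 3.6763 = 0.4412 W/m².
CCl₄: ΔF = 0.00017 × (103 − 1) = 0.00017 × 102 = 0.0173 W/m².
Total ΔF = 2.7322 + 0.4412 + 0.0173 = 3.1907 W/m².
ΔT = λ ΔF = 0.96 × 3.19 = 3.0624 K.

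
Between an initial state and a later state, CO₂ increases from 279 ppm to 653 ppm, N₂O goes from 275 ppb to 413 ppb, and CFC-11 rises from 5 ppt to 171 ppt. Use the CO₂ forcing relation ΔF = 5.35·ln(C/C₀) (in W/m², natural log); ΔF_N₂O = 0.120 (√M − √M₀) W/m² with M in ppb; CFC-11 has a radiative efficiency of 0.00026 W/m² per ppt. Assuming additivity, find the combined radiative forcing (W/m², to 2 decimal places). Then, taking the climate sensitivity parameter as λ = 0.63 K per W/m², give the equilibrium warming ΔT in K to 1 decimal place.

CO₂: 5.35 × ln(653/279) = 5.35 × ln(2.34050) = 5.35 × 0.85036 = 4.5494 W/m².
N₂O: 0.120 × (√413 − √275) = 0.120 × (20.3224 − 16.5831) = 0.120 × 3.7393 = 0.4487 W/m².
CFC-11: ΔF = 0.00026 × (171 − 5) = 0.00026 × 166 = 0.0432 W/m².
Total ΔF = 4.5494 + 0.4487 + 0.0432 = 5.0413 W/m².
ΔT = λ ΔF = 0.63 × 5.04 = 3.1752 K.

ΔF = 5.04 W/m²; ΔT = 3.2 K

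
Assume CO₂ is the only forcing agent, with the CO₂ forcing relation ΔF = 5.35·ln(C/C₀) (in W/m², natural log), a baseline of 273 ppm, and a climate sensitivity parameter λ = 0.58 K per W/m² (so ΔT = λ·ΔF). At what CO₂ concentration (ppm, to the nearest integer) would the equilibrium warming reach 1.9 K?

C ≈ 504 ppm

Required forcing: ΔF = ΔT/λ = 1.9/0.58 = 3.2759 W/m².
Then ln(C/273) = ΔF/5.35 = 3.2759/5.35 = 0.61232.
So C = 273 × e^0.61232 = 273 × 1.84471 = 503.61 ppm.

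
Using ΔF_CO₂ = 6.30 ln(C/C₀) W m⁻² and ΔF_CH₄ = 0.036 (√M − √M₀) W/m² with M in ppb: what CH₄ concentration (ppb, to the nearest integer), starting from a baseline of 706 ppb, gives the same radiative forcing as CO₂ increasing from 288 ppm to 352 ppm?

CO₂ forcing: 6.30 × ln(352/288) = 6.30 × 0.200671 = 1.26423 W/m².
Set 0.036(√M − √706) = 1.26423: √M = 1.26423/0.036 + √706 = 35.1175 + 26.5707 = 61.6882.
M = (61.6882)² = 3805.43 ppb.

M ≈ 3805 ppb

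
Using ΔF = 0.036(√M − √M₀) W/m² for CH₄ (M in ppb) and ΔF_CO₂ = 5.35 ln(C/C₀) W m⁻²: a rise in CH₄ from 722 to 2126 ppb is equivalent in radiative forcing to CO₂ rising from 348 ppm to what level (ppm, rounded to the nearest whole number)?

C ≈ 396 ppm

CH₄ forcing: 0.036 × (√2126 − √722) = 0.036 × (46.1086 − 26.8701) = 0.036 × 19.2385 = 0.69259 W/m².
Set 5.35 ln(C/348) = 0.69259: ln(C/348) = 0.69259/5.35 = 0.12946, so C = 348 × e^0.12946 = 348 × 1.13821 = 396.10 ppm.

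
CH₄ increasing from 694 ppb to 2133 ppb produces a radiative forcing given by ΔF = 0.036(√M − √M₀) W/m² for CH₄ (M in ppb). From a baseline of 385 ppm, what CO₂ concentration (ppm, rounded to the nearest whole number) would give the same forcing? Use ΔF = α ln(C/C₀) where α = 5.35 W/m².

C ≈ 440 ppm

CH₄ forcing: 0.036 × (√2133 − √694) = 0.036 × (46.1844 − 26.3439) = 0.036 × 19.8405 = 0.71426 W/m².
Set 5.35 ln(C/385) = 0.71426: ln(C/385) = 0.71426/5.35 = 0.13351, so C = 385 × e^0.13351 = 385 × 1.14283 = 439.99 ppm.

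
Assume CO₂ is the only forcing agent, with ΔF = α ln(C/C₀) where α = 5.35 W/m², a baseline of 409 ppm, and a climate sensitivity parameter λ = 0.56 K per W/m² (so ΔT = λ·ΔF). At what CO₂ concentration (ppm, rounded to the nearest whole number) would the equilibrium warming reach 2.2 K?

Required forcing: ΔF = ΔT/λ = 2.2/0.56 = 3.9286 W/m².
Then ln(C/409) = ΔF/5.35 = 3.9286/5.35 = 0.73432.
So C = 409 × e^0.73432 = 409 × 2.08406 = 852.38 ppm.

C ≈ 852 ppm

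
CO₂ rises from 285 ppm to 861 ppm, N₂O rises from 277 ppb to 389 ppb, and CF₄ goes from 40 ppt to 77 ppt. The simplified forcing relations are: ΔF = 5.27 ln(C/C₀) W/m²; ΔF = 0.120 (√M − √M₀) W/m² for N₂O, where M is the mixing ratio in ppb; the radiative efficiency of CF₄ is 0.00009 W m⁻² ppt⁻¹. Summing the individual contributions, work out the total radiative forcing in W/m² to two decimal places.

CO₂: 5.27 × ln(861/285) = 5.27 × ln(3.02105) = 5.27 × 1.10560 = 5.8265 W/m².
N₂O: 0.120 × (√389 − √277) = 0.120 × (19.7231 − 16.6433) = 0.120 × 3.0798 = 0.3696 W/m².
CF₄: ΔF = 0.00009 × (77 − 40) = 0.00009 × 37 = 0.0033 W/m².
Total ΔF = 5.8265 + 0.3696 + 0.0033 = 6.1994 W/m².

ΔF = 6.20 W/m²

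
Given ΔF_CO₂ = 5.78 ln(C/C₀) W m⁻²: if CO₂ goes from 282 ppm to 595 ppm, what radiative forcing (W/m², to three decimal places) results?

CO₂: 5.78 × ln(595/282) = 5.78 × ln(2.10993) = 5.78 × 0.74665 = 4.3156 W/m².

ΔF = 4.316 W/m²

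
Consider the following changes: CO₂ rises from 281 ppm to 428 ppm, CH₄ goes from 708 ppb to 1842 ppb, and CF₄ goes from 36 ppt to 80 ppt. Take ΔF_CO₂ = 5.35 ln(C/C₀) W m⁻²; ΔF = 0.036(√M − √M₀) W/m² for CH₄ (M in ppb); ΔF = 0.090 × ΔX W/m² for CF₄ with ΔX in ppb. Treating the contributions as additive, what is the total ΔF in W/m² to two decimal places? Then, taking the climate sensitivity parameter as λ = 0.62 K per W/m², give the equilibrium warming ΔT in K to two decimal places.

CO₂: 5.35 × ln(428/281) = 5.35 × ln(1.52313) = 5.35 × 0.42077 = 2.2511 W/m².
CH₄: 0.036 × (√1842 − √708) = 0.036 × (42.9185 − 26.6083) = 0.036 × 16.3102 = 0.5872 W/m².
CF₄: Δ = 80 − 36 = 44 ppt = 0.044 ppb; ΔF = 0.090 × 0.044 = 0.0040 W/m².
Total ΔF = 2.2511 + 0.5872 + 0.0040 = 2.8423 W/m².
ΔT = λ ΔF = 0.62 × 2.84 = 1.7608 K.

ΔF = 2.84 W/m²; ΔT = 1.76 K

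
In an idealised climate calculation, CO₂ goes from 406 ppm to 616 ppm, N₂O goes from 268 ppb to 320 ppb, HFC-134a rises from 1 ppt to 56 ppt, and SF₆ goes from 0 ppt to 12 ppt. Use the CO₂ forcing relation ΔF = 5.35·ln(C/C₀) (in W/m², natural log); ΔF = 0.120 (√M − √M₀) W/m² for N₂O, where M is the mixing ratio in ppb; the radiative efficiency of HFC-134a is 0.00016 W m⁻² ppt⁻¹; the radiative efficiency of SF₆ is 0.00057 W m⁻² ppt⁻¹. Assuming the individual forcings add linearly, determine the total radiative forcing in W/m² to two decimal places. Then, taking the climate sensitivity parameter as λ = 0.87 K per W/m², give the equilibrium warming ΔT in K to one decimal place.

CO₂: 5.35 × ln(616/406) = 5.35 × ln(1.51724) = 5.35 × 0.41689 = 2.2304 W/m².
N₂O: 0.120 × (√320 − √268) = 0.120 × (17.8885 − 16.3707) = 0.120 × 1.5178 = 0.1821 W/m².
HFC-134a: ΔF = 0.00016 × (56 − 1) = 0.00016 × 55 = 0.0088 W/m².
SF₆: ΔF = 0.00057 × (12 − 0) = 0.00057 × 12 = 0.0068 W/m².
Total ΔF = 2.2304 + 0.1821 + 0.0088 + 0.0068 = 2.4281 W/m².
ΔT = λ ΔF = 0.87 × 2.43 = 2.1141 K.

ΔF = 2.43 W/m²; ΔT = 2.1 K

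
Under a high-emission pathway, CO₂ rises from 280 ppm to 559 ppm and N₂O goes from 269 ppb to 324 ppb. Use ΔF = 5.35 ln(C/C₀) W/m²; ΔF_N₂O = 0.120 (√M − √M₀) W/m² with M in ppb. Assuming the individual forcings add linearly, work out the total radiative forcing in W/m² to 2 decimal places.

ΔF = 3.89 W/m²

CO₂: 5.35 × ln(559/280) = 5.35 × ln(1.99643) = 5.35 × 0.69136 = 3.6988 W/m².
N₂O: 0.120 × (√324 − √269) = 0.120 × (18.0000 − 16.4012) = 0.120 × 1.5988 = 0.1919 W/m².
Total ΔF = 3.6988 + 0.1919 = 3.8907 W/m².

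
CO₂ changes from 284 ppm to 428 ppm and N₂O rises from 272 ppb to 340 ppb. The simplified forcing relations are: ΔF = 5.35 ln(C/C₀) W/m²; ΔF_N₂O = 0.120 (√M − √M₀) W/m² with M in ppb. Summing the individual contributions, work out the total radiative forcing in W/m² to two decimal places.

ΔF = 2.43 W/m²

CO₂: 5.35 × ln(428/284) = 5.35 × ln(1.50704) = 5.35 × 0.41015 = 2.1943 W/m².
N₂O: 0.120 × (√340 − √272) = 0.120 × (18.4391 − 16.4924) = 0.120 × 1.9467 = 0.2336 W/m².
Total ΔF = 2.1943 + 0.2336 = 2.4279 W/m².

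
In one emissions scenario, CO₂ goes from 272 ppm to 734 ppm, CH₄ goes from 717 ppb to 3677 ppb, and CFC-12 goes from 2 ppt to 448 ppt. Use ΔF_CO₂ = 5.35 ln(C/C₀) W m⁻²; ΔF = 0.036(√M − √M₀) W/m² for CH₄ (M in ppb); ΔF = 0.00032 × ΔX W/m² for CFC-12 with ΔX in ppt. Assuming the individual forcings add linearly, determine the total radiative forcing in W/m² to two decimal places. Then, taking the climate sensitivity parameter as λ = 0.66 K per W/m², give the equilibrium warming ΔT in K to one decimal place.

ΔF = 6.67 W/m²; ΔT = 4.4 K

CO₂: 5.35 × ln(734/272) = 5.35 × ln(2.69853) = 5.35 × 0.99271 = 5.3110 W/m².
CH₄: 0.036 × (√3677 − √717) = 0.036 × (60.6383 − 26.7769) = 0.036 × 33.8614 = 1.2190 W/m².
CFC-12: ΔF = 0.00032 × (448 − 2) = 0.00032 × 446 = 0.1427 W/m².
Total ΔF = 5.3110 + 1.2190 + 0.1427 = 6.6727 W/m².
ΔT = λ ΔF = 0.66 × 6.67 = 4.4022 K.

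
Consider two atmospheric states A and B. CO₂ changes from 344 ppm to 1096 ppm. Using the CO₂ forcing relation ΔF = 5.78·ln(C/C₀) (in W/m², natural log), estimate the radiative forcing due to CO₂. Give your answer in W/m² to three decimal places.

CO₂: 5.78 × ln(1096/344) = 5.78 × ln(3.18605) = 5.78 × 1.15878 = 6.6977 W/m².

ΔF = 6.698 W/m²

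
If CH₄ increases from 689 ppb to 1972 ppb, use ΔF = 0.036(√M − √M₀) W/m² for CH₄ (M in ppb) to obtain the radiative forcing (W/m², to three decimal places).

CH₄: 0.036 × (√1972 − √689) = 0.036 × (44.4072 − 26.2488) = 0.036 × 18.1584 = 0.6537 W/m².

ΔF = 0.654 W/m²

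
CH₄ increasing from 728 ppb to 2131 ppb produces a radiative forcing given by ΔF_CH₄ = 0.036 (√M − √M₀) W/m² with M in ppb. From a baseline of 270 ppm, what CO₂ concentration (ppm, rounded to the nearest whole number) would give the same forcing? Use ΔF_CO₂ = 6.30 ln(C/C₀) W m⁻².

CH₄ forcing: 0.036 × (√2131 − √728) = 0.036 × (46.1628 − 26.9815) = 0.036 × 19.1813 = 0.69053 W/m².
Set 6.30 ln(C/270) = 0.69053: ln(C/270) = 0.69053/6.30 = 0.10961, so C = 270 × e^0.10961 = 270 × 1.11584 = 301.28 ppm.

C ≈ 301 ppm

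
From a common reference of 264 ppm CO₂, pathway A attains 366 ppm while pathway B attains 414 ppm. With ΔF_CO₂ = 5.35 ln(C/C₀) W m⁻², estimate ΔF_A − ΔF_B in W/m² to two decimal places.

ΔF_A − ΔF_B = -0.66 W/m²

ΔF_A = 5.35 ln(366/264) = 5.35 × 0.32668 = 1.7477 W/m².
ΔF_B = 5.35 ln(414/264) = 5.35 × 0.44992 = 2.4071 W/m².
Difference: 1.7477 − 2.4071 = -0.6594 W/m².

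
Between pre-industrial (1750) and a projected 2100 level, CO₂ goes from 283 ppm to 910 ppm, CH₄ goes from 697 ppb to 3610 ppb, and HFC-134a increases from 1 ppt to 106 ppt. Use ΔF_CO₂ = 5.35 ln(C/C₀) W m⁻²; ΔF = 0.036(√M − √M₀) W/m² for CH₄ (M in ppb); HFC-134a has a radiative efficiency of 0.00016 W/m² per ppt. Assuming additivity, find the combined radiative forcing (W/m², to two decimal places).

CO₂: 5.35 × ln(910/283) = 5.35 × ln(3.21555) = 5.35 × 1.16800 = 6.2488 W/m².
CH₄: 0.036 × (√3610 − √697) = 0.036 × (60.0833 − 26.4008) = 0.036 × 33.6825 = 1.2126 W/m².
HFC-134a: ΔF = 0.00016 × (106 − 1) = 0.00016 × 105 = 0.0168 W/m².
Total ΔF = 6.2488 + 1.2126 + 0.0168 = 7.4782 W/m².

ΔF = 7.48 W/m²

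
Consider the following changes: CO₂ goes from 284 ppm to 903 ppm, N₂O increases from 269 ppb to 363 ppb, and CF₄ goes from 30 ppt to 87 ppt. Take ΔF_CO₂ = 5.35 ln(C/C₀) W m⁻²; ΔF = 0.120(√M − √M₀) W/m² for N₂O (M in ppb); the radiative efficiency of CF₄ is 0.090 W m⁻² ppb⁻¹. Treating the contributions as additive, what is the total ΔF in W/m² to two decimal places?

CO₂: 5.35 × ln(903/284) = 5.35 × ln(3.17958) = 5.35 × 1.15675 = 6.1886 W/m².
N₂O: 0.120 × (√363 − √269) = 0.120 × (19.0526 − 16.4012) = 0.120 × 2.6514 = 0.3182 W/m².
CF₄: Δ = 87 − 30 = 57 ppt = 0.057 ppb; ΔF = 0.090 × 0.057 = 0.0051 W/m².
Total ΔF = 6.1886 + 0.3182 + 0.0051 = 6.5119 W/m².

ΔF = 6.51 W/m²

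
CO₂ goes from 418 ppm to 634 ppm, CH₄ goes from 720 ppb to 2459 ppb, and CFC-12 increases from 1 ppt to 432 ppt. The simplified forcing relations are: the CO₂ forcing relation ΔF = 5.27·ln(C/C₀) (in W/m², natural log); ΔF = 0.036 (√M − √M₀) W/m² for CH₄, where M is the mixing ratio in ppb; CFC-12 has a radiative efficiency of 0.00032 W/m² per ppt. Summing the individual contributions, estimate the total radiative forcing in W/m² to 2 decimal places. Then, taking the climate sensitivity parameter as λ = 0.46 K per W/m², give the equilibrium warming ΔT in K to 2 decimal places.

ΔF = 3.15 W/m²; ΔT = 1.45 K

CO₂: 5.27 × ln(634/418) = 5.27 × ln(1.51675) = 5.27 × 0.41657 = 2.1953 W/m².
CH₄: 0.036 × (√2459 − √720) = 0.036 × (49.5883 − 26.8328) = 0.036 × 22.7555 = 0.8192 W/m².
CFC-12: ΔF = 0.00032 × (432 − 1) = 0.00032 × 431 = 0.1379 W/m².
Total ΔF = 2.1953 + 0.8192 + 0.1379 = 3.1524 W/m².
ΔT = λ ΔF = 0.46 × 3.15 = 1.4490 K.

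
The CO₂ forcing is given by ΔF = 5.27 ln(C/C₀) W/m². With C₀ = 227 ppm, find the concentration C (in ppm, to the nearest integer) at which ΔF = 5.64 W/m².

C ≈ 662 ppm

Set 5.27 ln(C/227) = 5.64, so ln(C/227) = 5.64/5.27 = 1.07021.
Then C/227 = e^1.07021 = 2.91599, giving C = 227 × 2.91599 = 661.93 ppm.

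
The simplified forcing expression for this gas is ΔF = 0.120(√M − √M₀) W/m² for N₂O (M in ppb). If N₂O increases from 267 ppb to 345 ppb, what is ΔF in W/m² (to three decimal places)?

N₂O: 0.120 × (√345 − √267) = 0.120 × (18.5742 − 16.3401) = 0.120 × 2.2341 = 0.2681 W/m².

ΔF = 0.268 W/m²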